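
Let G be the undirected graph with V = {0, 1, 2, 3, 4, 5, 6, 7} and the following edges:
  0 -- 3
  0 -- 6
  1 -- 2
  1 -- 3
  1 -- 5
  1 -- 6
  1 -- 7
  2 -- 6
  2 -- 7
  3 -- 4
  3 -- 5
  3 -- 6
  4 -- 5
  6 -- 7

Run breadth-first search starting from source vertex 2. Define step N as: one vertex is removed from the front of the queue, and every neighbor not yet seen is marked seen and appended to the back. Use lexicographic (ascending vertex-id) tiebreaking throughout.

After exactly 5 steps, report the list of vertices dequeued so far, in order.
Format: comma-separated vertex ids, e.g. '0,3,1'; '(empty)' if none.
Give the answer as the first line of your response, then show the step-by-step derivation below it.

2,1,6,7,3

step 1: dequeue 2; queue=[1,6,7]; order=2
step 2: dequeue 1; queue=[6,7,3,5]; order=2,1
step 3: dequeue 6; queue=[7,3,5,0]; order=2,1,6
step 4: dequeue 7; queue=[3,5,0]; order=2,1,6,7
step 5: dequeue 3; queue=[5,0,4]; order=2,1,6,7,3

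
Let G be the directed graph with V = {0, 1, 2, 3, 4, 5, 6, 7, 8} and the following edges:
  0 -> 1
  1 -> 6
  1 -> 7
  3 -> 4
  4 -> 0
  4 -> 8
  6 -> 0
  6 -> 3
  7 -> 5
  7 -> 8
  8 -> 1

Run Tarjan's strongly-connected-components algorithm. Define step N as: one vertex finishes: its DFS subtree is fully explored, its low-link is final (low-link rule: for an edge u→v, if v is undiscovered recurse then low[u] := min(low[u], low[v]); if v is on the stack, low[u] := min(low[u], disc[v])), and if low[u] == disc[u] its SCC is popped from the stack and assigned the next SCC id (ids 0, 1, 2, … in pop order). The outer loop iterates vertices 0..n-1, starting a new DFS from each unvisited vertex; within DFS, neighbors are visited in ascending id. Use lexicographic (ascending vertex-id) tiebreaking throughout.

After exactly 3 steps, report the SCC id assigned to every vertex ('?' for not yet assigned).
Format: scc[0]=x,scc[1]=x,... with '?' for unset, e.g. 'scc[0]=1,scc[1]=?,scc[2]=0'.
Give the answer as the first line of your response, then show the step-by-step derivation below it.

scc[0]=?,scc[1]=?,scc[2]=?,scc[3]=?,scc[4]=?,scc[5]=?,scc[6]=?,scc[7]=?,scc[8]=?

step 1: low=(low[0]=0,low[1]=1,low[2]=?,low[3]=3,low[4]=0,low[5]=?,low[6]=0,low[7]=?,low[8]=1); scc=(scc[0]=?,scc[1]=?,scc[2]=?,scc[3]=?,scc[4]=?,scc[5]=?,scc[6]=?,scc[7]=?,scc[8]=?)
step 2: low=(low[0]=0,low[1]=1,low[2]=?,low[3]=3,low[4]=0,low[5]=?,low[6]=0,low[7]=?,low[8]=1); scc=(scc[0]=?,scc[1]=?,scc[2]=?,scc[3]=?,scc[4]=?,scc[5]=?,scc[6]=?,scc[7]=?,scc[8]=?)
step 3: low=(low[0]=0,low[1]=1,low[2]=?,low[3]=0,low[4]=0,low[5]=?,low[6]=0,low[7]=?,low[8]=1); scc=(scc[0]=?,scc[1]=?,scc[2]=?,scc[3]=?,scc[4]=?,scc[5]=?,scc[6]=?,scc[7]=?,scc[8]=?)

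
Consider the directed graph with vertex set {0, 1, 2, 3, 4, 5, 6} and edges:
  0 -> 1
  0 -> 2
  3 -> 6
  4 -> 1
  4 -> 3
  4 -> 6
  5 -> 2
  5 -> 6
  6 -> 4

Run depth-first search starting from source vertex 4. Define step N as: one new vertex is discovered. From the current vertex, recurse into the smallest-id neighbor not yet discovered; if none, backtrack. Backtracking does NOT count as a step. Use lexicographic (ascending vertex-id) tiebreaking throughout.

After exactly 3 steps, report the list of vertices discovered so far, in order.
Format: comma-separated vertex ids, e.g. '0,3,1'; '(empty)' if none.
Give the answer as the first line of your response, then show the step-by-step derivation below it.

4,1,3

step 1: discover 4; path=4; order=4
step 2: discover 1; path=4>1; order=4,1
step 3: discover 3; path=4>3; order=4,1,3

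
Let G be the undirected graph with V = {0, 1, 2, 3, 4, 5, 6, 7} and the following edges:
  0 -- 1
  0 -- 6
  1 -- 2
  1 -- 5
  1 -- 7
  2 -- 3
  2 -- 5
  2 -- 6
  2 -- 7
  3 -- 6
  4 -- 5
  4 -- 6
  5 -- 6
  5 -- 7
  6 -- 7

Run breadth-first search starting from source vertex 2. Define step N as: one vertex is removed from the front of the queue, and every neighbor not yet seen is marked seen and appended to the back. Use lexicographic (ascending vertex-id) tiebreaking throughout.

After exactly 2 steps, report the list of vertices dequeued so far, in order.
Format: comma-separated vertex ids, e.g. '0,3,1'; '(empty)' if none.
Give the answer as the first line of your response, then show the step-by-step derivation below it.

2,1

step 1: dequeue 2; queue=[1,3,5,6,7]; order=2
step 2: dequeue 1; queue=[3,5,6,7,0]; order=2,1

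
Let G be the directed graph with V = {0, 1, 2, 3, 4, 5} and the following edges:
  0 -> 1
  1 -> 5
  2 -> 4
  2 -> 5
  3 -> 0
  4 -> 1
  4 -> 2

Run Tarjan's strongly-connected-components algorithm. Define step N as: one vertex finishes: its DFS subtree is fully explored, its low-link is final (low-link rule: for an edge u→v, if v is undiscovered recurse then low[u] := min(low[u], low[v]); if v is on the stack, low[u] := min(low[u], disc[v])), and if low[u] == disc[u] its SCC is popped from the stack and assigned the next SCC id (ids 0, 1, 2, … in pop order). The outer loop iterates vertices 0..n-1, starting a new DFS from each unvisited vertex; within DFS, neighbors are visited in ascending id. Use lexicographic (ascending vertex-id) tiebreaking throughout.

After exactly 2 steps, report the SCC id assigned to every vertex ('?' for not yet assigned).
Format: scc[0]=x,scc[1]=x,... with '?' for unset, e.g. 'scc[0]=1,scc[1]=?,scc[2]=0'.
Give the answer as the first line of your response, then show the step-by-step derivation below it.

scc[0]=?,scc[1]=1,scc[2]=?,scc[3]=?,scc[4]=?,scc[5]=0

step 1: low=(low[0]=0,low[1]=1,low[2]=?,low[3]=?,low[4]=?,low[5]=2); scc=(scc[0]=?,scc[1]=?,scc[2]=?,scc[3]=?,scc[4]=?,scc[5]=0)
step 2: low=(low[0]=0,low[1]=1,low[2]=?,low[3]=?,low[4]=?,low[5]=2); scc=(scc[0]=?,scc[1]=1,scc[2]=?,scc[3]=?,scc[4]=?,scc[5]=0)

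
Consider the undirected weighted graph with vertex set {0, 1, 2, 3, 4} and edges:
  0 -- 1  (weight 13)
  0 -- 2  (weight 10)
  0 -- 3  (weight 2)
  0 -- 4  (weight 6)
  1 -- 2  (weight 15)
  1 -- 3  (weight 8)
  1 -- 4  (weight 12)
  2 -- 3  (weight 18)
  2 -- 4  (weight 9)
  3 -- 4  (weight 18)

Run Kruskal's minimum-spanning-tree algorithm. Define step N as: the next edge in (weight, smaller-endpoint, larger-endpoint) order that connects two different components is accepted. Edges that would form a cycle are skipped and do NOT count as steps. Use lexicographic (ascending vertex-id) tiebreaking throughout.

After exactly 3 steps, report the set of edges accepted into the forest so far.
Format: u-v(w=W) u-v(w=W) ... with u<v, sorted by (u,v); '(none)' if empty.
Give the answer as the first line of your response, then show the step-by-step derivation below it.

0-3(w=2) 0-4(w=6) 1-3(w=8)

step 1: add edge 0-3 (w=2); MST = {0-3(w=2)}
step 2: add edge 0-4 (w=6); MST = {0-3(w=2) 0-4(w=6)}
step 3: add edge 1-3 (w=8); MST = {0-3(w=2) 0-4(w=6) 1-3(w=8)}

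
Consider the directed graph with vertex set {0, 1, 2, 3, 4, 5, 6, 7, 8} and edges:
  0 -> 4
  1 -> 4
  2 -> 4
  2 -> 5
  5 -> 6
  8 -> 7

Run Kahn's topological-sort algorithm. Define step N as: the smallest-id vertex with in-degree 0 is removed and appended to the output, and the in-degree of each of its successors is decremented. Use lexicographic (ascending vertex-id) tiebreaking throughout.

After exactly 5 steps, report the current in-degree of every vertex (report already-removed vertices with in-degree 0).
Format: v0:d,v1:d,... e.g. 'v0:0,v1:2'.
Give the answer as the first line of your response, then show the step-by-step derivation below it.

v0:0,v1:0,v2:0,v3:0,v4:0,v5:0,v6:1,v7:1,v8:0

step 1: output 0; order=[0]; indeg=(0,0,0,0,2,1,1,1,0)
step 2: output 1; order=[0,1]; indeg=(0,0,0,0,1,1,1,1,0)
step 3: output 2; order=[0,1,2]; indeg=(0,0,0,0,0,0,1,1,0)
step 4: output 3; order=[0,1,2,3]; indeg=(0,0,0,0,0,0,1,1,0)
step 5: output 4; order=[0,1,2,3,4]; indeg=(0,0,0,0,0,0,1,1,0)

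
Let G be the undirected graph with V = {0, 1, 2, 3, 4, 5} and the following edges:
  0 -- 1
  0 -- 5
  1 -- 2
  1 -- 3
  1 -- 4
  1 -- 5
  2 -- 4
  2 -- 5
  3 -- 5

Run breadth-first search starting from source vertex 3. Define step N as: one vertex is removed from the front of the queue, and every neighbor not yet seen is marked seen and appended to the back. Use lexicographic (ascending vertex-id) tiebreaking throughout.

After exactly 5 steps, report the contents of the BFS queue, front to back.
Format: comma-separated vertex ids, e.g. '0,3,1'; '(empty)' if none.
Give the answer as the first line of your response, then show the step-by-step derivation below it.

4

step 1: dequeue 3; queue=[1,5]; order=3
step 2: dequeue 1; queue=[5,0,2,4]; order=3,1
step 3: dequeue 5; queue=[0,2,4]; order=3,1,5
step 4: dequeue 0; queue=[2,4]; order=3,1,5,0
step 5: dequeue 2; queue=[4]; order=3,1,5,0,2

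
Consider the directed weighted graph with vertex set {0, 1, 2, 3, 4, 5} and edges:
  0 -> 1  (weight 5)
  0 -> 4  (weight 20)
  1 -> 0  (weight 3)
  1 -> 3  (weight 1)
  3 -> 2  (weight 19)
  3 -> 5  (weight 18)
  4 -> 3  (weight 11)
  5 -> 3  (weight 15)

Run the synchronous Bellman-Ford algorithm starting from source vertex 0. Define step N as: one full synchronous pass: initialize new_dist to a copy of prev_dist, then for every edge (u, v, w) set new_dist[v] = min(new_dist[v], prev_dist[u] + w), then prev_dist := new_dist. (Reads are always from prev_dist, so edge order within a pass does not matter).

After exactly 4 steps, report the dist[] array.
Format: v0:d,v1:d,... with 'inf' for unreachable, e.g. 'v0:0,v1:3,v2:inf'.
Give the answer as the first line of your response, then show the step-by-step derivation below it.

v0:0,v1:5,v2:25,v3:6,v4:20,v5:24

step 1: dist = v0:0,v1:5,v2:inf,v3:inf,v4:20,v5:inf
step 2: dist = v0:0,v1:5,v2:inf,v3:6,v4:20,v5:inf
step 3: dist = v0:0,v1:5,v2:25,v3:6,v4:20,v5:24
step 4: dist = v0:0,v1:5,v2:25,v3:6,v4:20,v5:24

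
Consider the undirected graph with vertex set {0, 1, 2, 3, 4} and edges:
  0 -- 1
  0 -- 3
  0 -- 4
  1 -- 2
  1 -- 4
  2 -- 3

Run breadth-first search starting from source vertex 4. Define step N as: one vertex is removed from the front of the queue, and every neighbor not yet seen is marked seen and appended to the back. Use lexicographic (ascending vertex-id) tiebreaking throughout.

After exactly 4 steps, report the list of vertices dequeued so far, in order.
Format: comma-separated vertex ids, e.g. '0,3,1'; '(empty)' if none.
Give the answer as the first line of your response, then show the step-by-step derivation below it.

4,0,1,3

step 1: dequeue 4; queue=[0,1]; order=4
step 2: dequeue 0; queue=[1,3]; order=4,0
step 3: dequeue 1; queue=[3,2]; order=4,0,1
step 4: dequeue 3; queue=[2]; order=4,0,1,3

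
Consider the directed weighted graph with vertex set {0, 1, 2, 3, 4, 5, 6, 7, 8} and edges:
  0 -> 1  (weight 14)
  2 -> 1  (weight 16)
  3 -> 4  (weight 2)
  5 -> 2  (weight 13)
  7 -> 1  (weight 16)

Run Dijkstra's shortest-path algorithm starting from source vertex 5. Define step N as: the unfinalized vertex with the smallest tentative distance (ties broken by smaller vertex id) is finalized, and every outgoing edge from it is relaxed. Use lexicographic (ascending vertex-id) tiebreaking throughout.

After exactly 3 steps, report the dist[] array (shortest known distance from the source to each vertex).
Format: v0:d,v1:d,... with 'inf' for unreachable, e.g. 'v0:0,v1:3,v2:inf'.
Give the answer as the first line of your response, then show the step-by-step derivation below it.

v0:inf,v1:29,v2:13,v3:inf,v4:inf,v5:0,v6:inf,v7:inf,v8:inf

step 1: dist = v0:inf,v1:inf,v2:13,v3:inf,v4:inf,v5:0,v6:inf,v7:inf,v8:inf
step 2: dist = v0:inf,v1:29,v2:13,v3:inf,v4:inf,v5:0,v6:inf,v7:inf,v8:inf
step 3: dist = v0:inf,v1:29,v2:13,v3:inf,v4:inf,v5:0,v6:inf,v7:inf,v8:inf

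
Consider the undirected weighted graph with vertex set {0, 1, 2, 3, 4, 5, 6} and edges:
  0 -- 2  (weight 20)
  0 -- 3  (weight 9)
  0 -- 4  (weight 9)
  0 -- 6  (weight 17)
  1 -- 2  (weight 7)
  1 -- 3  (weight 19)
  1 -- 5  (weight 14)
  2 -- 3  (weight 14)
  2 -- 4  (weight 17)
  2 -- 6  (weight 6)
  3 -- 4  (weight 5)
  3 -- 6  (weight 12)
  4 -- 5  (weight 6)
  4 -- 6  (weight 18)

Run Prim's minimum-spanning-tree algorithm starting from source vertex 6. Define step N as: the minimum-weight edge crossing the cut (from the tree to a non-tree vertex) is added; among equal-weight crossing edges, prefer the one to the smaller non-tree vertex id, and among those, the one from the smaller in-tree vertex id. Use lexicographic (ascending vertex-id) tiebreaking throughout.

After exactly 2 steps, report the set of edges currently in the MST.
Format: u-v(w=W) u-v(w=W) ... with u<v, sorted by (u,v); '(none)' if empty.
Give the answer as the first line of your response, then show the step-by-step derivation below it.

1-2(w=7) 2-6(w=6)

step 1: add edge 2-6 (w=6); MST = {2-6(w=6)}
step 2: add edge 1-2 (w=7); MST = {1-2(w=7) 2-6(w=6)}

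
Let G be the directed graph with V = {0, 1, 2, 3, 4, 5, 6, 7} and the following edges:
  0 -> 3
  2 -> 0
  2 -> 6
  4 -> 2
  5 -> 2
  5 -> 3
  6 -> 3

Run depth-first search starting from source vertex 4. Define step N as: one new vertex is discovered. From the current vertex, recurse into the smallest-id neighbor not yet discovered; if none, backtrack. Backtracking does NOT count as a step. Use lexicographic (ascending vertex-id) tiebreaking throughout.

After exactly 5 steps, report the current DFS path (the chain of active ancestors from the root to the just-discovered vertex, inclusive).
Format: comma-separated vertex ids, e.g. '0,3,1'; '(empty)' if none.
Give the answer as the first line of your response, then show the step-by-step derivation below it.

4,2,6

step 1: discover 4; path=4; order=4
step 2: discover 2; path=4>2; order=4,2
step 3: discover 0; path=4>2>0; order=4,2,0
step 4: discover 3; path=4>2>0>3; order=4,2,0,3
step 5: discover 6; path=4>2>6; order=4,2,0,3,6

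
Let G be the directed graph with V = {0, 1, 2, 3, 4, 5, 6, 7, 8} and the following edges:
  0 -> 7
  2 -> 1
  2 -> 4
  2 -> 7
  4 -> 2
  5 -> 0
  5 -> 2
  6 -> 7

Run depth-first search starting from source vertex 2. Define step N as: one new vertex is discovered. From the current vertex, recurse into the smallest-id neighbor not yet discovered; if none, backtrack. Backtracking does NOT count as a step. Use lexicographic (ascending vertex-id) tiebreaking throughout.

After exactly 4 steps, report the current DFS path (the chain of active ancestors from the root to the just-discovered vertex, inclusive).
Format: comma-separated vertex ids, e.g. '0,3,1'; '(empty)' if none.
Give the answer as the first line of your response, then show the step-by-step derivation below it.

2,7

step 1: discover 2; path=2; order=2
step 2: discover 1; path=2>1; order=2,1
step 3: discover 4; path=2>4; order=2,1,4
step 4: discover 7; path=2>7; order=2,1,4,7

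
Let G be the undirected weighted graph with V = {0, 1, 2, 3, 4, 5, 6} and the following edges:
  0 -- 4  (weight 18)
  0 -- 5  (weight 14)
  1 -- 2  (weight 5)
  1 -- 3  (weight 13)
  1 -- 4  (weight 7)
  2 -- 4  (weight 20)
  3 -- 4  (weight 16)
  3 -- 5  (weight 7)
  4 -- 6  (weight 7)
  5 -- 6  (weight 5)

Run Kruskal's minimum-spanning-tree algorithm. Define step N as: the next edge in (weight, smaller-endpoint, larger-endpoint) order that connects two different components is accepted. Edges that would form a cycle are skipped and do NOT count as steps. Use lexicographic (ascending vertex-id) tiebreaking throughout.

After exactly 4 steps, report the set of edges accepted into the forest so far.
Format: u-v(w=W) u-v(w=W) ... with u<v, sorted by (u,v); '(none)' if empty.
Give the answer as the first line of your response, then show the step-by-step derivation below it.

1-2(w=5) 1-4(w=7) 3-5(w=7) 5-6(w=5)

step 1: add edge 1-2 (w=5); MST = {1-2(w=5)}
step 2: add edge 5-6 (w=5); MST = {1-2(w=5) 5-6(w=5)}
step 3: add edge 1-4 (w=7); MST = {1-2(w=5) 1-4(w=7) 5-6(w=5)}
step 4: add edge 3-5 (w=7); MST = {1-2(w=5) 1-4(w=7) 3-5(w=7) 5-6(w=5)}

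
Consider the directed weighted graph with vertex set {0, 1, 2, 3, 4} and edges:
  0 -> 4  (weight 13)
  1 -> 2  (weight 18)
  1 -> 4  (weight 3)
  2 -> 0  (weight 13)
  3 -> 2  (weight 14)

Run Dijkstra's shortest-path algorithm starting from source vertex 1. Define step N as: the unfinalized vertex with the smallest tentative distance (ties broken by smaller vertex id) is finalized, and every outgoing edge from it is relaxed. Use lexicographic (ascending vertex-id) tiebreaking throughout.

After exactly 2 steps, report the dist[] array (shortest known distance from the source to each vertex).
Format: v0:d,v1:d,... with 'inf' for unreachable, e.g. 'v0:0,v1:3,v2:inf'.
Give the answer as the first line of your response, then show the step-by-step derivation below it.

v0:inf,v1:0,v2:18,v3:inf,v4:3

step 1: dist = v0:inf,v1:0,v2:18,v3:inf,v4:3
step 2: dist = v0:inf,v1:0,v2:18,v3:inf,v4:3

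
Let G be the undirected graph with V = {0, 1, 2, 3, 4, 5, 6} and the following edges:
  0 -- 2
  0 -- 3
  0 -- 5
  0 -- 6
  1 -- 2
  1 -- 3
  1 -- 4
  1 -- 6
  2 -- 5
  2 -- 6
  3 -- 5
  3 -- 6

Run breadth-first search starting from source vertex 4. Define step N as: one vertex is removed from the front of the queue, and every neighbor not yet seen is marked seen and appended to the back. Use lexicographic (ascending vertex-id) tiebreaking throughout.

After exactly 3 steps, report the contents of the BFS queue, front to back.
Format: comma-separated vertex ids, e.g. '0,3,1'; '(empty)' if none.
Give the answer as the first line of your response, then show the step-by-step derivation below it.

3,6,0,5

step 1: dequeue 4; queue=[1]; order=4
step 2: dequeue 1; queue=[2,3,6]; order=4,1
step 3: dequeue 2; queue=[3,6,0,5]; order=4,1,2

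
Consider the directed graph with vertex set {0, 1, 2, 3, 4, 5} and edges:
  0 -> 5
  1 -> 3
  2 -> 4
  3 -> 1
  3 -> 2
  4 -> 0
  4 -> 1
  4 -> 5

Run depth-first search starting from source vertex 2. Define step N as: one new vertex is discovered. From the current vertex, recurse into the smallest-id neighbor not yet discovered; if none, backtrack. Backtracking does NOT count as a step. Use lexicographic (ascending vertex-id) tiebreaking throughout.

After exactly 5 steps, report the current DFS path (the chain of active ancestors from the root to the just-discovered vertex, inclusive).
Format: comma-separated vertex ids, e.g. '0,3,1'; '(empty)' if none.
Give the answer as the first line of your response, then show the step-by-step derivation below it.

2,4,1

step 1: discover 2; path=2; order=2
step 2: discover 4; path=2>4; order=2,4
step 3: discover 0; path=2>4>0; order=2,4,0
step 4: discover 5; path=2>4>0>5; order=2,4,0,5
step 5: discover 1; path=2>4>1; order=2,4,0,5,1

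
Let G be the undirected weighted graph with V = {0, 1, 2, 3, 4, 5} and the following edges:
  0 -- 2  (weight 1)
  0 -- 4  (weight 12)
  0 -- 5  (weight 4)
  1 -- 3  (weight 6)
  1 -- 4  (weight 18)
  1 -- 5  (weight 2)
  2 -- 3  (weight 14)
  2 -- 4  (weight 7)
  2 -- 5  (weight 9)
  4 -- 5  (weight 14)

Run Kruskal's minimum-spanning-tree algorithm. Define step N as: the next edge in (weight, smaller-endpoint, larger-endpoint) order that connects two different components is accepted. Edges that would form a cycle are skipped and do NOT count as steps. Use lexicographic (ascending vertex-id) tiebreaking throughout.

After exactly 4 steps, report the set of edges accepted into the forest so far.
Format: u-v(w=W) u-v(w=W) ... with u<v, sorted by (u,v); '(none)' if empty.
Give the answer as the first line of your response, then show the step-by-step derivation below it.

0-2(w=1) 0-5(w=4) 1-3(w=6) 1-5(w=2)

step 1: add edge 0-2 (w=1); MST = {0-2(w=1)}
step 2: add edge 1-5 (w=2); MST = {0-2(w=1) 1-5(w=2)}
step 3: add edge 0-5 (w=4); MST = {0-2(w=1) 0-5(w=4) 1-5(w=2)}
step 4: add edge 1-3 (w=6); MST = {0-2(w=1) 0-5(w=4) 1-3(w=6) 1-5(w=2)}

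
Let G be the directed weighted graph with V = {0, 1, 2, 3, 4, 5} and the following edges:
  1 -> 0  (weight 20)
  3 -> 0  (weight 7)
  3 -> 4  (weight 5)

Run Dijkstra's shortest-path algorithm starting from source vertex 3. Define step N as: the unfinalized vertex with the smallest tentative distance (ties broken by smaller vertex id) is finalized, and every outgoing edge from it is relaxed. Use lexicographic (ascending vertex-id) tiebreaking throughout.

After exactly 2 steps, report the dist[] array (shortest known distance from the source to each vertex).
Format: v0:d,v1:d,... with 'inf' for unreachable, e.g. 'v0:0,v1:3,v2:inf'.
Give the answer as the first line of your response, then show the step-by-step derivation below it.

v0:7,v1:inf,v2:inf,v3:0,v4:5,v5:inf

step 1: dist = v0:7,v1:inf,v2:inf,v3:0,v4:5,v5:inf
step 2: dist = v0:7,v1:inf,v2:inf,v3:0,v4:5,v5:inf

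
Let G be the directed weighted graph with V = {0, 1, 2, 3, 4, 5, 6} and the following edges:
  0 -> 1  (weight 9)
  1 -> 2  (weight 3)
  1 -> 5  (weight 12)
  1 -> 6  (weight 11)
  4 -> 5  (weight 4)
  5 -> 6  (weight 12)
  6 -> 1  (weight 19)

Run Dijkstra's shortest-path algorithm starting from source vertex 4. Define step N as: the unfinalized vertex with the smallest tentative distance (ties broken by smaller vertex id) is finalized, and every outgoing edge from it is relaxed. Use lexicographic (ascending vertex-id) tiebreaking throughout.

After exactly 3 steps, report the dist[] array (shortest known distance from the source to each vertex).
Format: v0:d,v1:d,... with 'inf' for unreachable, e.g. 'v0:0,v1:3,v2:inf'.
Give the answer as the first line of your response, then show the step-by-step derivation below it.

v0:inf,v1:35,v2:inf,v3:inf,v4:0,v5:4,v6:16

step 1: dist = v0:inf,v1:inf,v2:inf,v3:inf,v4:0,v5:4,v6:inf
step 2: dist = v0:inf,v1:inf,v2:inf,v3:inf,v4:0,v5:4,v6:16
step 3: dist = v0:inf,v1:35,v2:inf,v3:inf,v4:0,v5:4,v6:16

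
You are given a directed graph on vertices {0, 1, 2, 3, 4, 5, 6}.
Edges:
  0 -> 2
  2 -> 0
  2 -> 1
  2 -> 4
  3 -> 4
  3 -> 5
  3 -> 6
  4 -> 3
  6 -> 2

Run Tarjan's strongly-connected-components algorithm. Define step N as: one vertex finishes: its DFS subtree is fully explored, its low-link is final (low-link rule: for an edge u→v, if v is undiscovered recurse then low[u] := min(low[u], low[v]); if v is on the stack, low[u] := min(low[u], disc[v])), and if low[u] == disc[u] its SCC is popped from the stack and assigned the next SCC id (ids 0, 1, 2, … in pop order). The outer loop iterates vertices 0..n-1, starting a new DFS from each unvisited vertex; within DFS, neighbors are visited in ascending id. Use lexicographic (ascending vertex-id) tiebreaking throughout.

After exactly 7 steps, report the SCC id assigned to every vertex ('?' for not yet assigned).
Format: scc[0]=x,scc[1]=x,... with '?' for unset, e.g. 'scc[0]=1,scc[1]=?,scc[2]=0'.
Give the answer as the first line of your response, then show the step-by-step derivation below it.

scc[0]=2,scc[1]=0,scc[2]=2,scc[3]=2,scc[4]=2,scc[5]=1,scc[6]=2

step 1: low=(low[0]=0,low[1]=2,low[2]=0,low[3]=?,low[4]=?,low[5]=?,low[6]=?); scc=(scc[0]=?,scc[1]=0,scc[2]=?,scc[3]=?,scc[4]=?,scc[5]=?,scc[6]=?)
step 2: low=(low[0]=0,low[1]=2,low[2]=0,low[3]=3,low[4]=3,low[5]=5,low[6]=?); scc=(scc[0]=?,scc[1]=0,scc[2]=?,scc[3]=?,scc[4]=?,scc[5]=1,scc[6]=?)
step 3: low=(low[0]=0,low[1]=2,low[2]=0,low[3]=3,low[4]=3,low[5]=5,low[6]=1); scc=(scc[0]=?,scc[1]=0,scc[2]=?,scc[3]=?,scc[4]=?,scc[5]=1,scc[6]=?)
step 4: low=(low[0]=0,low[1]=2,low[2]=0,low[3]=1,low[4]=3,low[5]=5,low[6]=1); scc=(scc[0]=?,scc[1]=0,scc[2]=?,scc[3]=?,scc[4]=?,scc[5]=1,scc[6]=?)
step 5: low=(low[0]=0,low[1]=2,low[2]=0,low[3]=1,low[4]=1,low[5]=5,low[6]=1); scc=(scc[0]=?,scc[1]=0,scc[2]=?,scc[3]=?,scc[4]=?,scc[5]=1,scc[6]=?)
step 6: low=(low[0]=0,low[1]=2,low[2]=0,low[3]=1,low[4]=1,low[5]=5,low[6]=1); scc=(scc[0]=?,scc[1]=0,scc[2]=?,scc[3]=?,scc[4]=?,scc[5]=1,scc[6]=?)
step 7: low=(low[0]=0,low[1]=2,low[2]=0,low[3]=1,low[4]=1,low[5]=5,low[6]=1); scc=(scc[0]=2,scc[1]=0,scc[2]=2,scc[3]=2,scc[4]=2,scc[5]=1,scc[6]=2)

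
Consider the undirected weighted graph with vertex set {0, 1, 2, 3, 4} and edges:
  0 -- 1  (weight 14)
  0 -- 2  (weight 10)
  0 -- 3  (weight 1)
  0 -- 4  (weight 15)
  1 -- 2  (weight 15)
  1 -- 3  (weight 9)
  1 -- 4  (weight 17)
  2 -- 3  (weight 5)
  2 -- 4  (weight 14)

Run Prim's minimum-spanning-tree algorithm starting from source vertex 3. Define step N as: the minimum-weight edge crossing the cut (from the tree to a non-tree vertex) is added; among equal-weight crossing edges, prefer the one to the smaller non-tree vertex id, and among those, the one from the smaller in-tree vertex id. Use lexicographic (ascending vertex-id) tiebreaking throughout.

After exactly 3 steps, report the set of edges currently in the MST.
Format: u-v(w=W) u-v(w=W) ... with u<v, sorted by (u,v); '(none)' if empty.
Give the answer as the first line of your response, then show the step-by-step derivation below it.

0-3(w=1) 1-3(w=9) 2-3(w=5)

step 1: add edge 0-3 (w=1); MST = {0-3(w=1)}
step 2: add edge 2-3 (w=5); MST = {0-3(w=1) 2-3(w=5)}
step 3: add edge 1-3 (w=9); MST = {0-3(w=1) 1-3(w=9) 2-3(w=5)}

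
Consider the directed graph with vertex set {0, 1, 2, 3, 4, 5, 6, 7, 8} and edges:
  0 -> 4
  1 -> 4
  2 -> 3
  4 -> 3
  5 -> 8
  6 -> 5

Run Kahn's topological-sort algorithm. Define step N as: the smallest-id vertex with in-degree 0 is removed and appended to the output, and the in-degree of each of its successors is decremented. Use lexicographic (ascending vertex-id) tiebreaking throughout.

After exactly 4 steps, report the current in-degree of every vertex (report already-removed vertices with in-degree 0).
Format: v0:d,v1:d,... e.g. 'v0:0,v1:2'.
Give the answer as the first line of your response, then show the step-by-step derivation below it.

v0:0,v1:0,v2:0,v3:0,v4:0,v5:1,v6:0,v7:0,v8:1

step 1: output 0; order=[0]; indeg=(0,0,0,2,1,1,0,0,1)
step 2: output 1; order=[0,1]; indeg=(0,0,0,2,0,1,0,0,1)
step 3: output 2; order=[0,1,2]; indeg=(0,0,0,1,0,1,0,0,1)
step 4: output 4; order=[0,1,2,4]; indeg=(0,0,0,0,0,1,0,0,1)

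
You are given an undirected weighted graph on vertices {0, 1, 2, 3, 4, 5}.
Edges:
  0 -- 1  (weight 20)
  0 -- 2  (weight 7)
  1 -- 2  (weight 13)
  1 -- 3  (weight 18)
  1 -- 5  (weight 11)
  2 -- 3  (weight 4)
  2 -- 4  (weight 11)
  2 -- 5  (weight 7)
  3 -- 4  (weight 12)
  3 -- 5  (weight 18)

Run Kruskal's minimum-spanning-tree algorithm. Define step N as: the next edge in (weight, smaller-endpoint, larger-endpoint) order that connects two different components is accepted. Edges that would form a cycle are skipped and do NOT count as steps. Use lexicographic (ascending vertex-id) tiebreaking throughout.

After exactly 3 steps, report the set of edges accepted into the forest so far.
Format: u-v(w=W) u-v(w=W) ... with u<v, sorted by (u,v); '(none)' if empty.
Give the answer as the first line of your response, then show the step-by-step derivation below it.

0-2(w=7) 2-3(w=4) 2-5(w=7)

step 1: add edge 2-3 (w=4); MST = {2-3(w=4)}
step 2: add edge 0-2 (w=7); MST = {0-2(w=7) 2-3(w=4)}
step 3: add edge 2-5 (w=7); MST = {0-2(w=7) 2-3(w=4) 2-5(w=7)}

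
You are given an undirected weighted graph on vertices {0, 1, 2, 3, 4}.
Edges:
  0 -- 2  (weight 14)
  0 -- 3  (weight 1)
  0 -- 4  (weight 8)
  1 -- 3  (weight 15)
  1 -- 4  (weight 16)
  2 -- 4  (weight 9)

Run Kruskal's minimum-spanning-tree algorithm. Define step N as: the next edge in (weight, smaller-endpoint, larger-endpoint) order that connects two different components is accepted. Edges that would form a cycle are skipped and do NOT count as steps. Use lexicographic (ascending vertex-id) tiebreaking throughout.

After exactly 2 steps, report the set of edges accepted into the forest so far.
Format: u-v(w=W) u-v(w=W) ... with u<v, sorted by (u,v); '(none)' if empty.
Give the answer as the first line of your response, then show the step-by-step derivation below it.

0-3(w=1) 0-4(w=8)

step 1: add edge 0-3 (w=1); MST = {0-3(w=1)}
step 2: add edge 0-4 (w=8); MST = {0-3(w=1) 0-4(w=8)}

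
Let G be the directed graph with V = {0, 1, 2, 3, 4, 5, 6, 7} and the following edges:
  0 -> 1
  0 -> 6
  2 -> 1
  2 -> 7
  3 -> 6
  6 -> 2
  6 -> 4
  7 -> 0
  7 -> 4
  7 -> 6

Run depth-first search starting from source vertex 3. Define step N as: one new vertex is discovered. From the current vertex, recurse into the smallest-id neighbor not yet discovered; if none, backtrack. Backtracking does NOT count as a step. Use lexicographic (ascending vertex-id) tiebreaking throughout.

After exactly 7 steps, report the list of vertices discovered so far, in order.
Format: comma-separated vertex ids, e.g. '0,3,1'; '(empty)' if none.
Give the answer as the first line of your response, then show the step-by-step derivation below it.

3,6,2,1,7,0,4

step 1: discover 3; path=3; order=3
step 2: discover 6; path=3>6; order=3,6
step 3: discover 2; path=3>6>2; order=3,6,2
step 4: discover 1; path=3>6>2>1; order=3,6,2,1
step 5: discover 7; path=3>6>2>7; order=3,6,2,1,7
step 6: discover 0; path=3>6>2>7>0; order=3,6,2,1,7,0
step 7: discover 4; path=3>6>2>7>4; order=3,6,2,1,7,0,4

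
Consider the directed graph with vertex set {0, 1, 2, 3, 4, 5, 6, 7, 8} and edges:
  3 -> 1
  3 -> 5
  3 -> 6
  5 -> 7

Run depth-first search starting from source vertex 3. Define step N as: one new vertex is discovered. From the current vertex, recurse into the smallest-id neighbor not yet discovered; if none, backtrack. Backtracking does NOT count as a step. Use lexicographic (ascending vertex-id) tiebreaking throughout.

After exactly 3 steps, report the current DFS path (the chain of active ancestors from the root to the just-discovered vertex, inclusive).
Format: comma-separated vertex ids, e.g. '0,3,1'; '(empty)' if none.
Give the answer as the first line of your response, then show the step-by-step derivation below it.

3,5

step 1: discover 3; path=3; order=3
step 2: discover 1; path=3>1; order=3,1
step 3: discover 5; path=3>5; order=3,1,5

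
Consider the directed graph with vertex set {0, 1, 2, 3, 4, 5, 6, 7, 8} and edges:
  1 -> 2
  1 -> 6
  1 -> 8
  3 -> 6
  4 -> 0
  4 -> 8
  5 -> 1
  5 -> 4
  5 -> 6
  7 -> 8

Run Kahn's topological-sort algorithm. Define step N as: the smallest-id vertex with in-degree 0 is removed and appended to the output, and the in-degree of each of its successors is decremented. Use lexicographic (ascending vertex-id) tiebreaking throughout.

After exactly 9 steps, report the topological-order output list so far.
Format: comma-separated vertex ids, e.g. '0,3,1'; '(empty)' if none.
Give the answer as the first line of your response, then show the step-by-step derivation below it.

3,5,1,2,4,0,6,7,8

step 1: output 3; order=[3]; indeg=(1,1,1,0,1,0,2,0,3)
step 2: output 5; order=[3,5]; indeg=(1,0,1,0,0,0,1,0,3)
step 3: output 1; order=[3,5,1]; indeg=(1,0,0,0,0,0,0,0,2)
step 4: output 2; order=[3,5,1,2]; indeg=(1,0,0,0,0,0,0,0,2)
step 5: output 4; order=[3,5,1,2,4]; indeg=(0,0,0,0,0,0,0,0,1)
step 6: output 0; order=[3,5,1,2,4,0]; indeg=(0,0,0,0,0,0,0,0,1)
step 7: output 6; order=[3,5,1,2,4,0,6]; indeg=(0,0,0,0,0,0,0,0,1)
step 8: output 7; order=[3,5,1,2,4,0,6,7]; indeg=(0,0,0,0,0,0,0,0,0)
step 9: output 8; order=[3,5,1,2,4,0,6,7,8]; indeg=(0,0,0,0,0,0,0,0,0)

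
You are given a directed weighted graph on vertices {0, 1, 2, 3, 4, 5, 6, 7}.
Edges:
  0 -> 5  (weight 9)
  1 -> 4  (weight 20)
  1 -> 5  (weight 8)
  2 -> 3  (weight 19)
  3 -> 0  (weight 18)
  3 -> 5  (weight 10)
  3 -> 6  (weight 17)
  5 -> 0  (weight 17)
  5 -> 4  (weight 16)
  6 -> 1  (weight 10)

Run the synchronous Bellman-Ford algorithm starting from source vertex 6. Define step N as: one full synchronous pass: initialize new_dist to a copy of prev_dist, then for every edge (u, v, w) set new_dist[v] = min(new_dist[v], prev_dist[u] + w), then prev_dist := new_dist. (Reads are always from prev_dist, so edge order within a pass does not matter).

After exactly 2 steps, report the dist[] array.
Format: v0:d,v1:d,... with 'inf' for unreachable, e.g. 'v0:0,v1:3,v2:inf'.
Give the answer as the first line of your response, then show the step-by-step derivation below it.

v0:inf,v1:10,v2:inf,v3:inf,v4:30,v5:18,v6:0,v7:inf

step 1: dist = v0:inf,v1:10,v2:inf,v3:inf,v4:inf,v5:inf,v6:0,v7:inf
step 2: dist = v0:inf,v1:10,v2:inf,v3:inf,v4:30,v5:18,v6:0,v7:inf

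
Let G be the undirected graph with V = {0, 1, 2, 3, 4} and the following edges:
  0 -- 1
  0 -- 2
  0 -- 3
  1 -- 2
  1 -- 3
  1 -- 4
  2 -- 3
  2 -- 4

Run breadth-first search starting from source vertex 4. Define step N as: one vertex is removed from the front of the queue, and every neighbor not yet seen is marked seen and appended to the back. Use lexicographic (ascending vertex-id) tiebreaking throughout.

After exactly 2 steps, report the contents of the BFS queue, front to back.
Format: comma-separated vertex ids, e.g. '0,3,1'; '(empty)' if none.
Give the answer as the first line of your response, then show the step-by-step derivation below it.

2,0,3

step 1: dequeue 4; queue=[1,2]; order=4
step 2: dequeue 1; queue=[2,0,3]; order=4,1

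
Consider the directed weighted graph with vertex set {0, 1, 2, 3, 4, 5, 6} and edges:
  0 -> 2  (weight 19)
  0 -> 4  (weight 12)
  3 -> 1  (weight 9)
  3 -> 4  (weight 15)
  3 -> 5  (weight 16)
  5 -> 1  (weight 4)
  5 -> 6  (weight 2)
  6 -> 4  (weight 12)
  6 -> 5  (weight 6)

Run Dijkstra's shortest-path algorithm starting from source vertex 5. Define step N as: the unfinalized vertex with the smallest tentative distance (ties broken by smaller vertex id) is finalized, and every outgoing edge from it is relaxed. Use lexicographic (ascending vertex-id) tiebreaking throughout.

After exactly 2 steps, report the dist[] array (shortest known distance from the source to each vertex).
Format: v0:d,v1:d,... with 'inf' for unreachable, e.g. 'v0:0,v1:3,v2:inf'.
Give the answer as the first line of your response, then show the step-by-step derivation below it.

v0:inf,v1:4,v2:inf,v3:inf,v4:14,v5:0,v6:2

step 1: dist = v0:inf,v1:4,v2:inf,v3:inf,v4:inf,v5:0,v6:2
step 2: dist = v0:inf,v1:4,v2:inf,v3:inf,v4:14,v5:0,v6:2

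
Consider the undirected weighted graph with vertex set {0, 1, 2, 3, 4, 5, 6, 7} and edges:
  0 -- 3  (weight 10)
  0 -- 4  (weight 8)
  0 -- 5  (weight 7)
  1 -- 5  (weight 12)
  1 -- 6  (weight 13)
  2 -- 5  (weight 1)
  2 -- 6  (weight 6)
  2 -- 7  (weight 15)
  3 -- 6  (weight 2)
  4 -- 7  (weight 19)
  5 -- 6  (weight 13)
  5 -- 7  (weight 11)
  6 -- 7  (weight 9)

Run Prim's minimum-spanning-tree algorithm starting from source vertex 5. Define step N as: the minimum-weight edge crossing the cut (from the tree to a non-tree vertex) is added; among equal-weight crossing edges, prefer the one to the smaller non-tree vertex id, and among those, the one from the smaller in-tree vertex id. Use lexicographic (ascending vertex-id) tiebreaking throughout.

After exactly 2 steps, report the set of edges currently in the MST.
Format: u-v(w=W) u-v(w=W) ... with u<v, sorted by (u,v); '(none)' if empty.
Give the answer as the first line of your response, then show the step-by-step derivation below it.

2-5(w=1) 2-6(w=6)

step 1: add edge 2-5 (w=1); MST = {2-5(w=1)}
step 2: add edge 2-6 (w=6); MST = {2-5(w=1) 2-6(w=6)}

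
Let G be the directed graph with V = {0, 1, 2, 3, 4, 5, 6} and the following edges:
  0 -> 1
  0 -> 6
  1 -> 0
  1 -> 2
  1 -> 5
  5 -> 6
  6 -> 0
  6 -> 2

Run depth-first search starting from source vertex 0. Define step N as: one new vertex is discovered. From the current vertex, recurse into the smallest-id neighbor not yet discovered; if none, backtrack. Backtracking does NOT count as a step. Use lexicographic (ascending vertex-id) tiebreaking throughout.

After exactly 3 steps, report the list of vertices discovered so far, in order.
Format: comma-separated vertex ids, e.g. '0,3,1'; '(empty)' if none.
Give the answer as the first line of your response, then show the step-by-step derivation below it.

0,1,2

step 1: discover 0; path=0; order=0
step 2: discover 1; path=0>1; order=0,1
step 3: discover 2; path=0>1>2; order=0,1,2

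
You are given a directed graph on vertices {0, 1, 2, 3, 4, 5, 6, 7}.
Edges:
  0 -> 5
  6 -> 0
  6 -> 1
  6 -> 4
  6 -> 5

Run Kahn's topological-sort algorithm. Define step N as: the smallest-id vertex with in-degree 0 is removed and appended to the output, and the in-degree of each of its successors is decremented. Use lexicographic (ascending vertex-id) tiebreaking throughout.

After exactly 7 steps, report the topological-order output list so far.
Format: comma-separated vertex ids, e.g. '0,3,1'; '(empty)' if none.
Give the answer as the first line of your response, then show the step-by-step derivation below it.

2,3,6,0,1,4,5

step 1: output 2; order=[2]; indeg=(1,1,0,0,1,2,0,0)
step 2: output 3; order=[2,3]; indeg=(1,1,0,0,1,2,0,0)
step 3: output 6; order=[2,3,6]; indeg=(0,0,0,0,0,1,0,0)
step 4: output 0; order=[2,3,6,0]; indeg=(0,0,0,0,0,0,0,0)
step 5: output 1; order=[2,3,6,0,1]; indeg=(0,0,0,0,0,0,0,0)
step 6: output 4; order=[2,3,6,0,1,4]; indeg=(0,0,0,0,0,0,0,0)
step 7: output 5; order=[2,3,6,0,1,4,5]; indeg=(0,0,0,0,0,0,0,0)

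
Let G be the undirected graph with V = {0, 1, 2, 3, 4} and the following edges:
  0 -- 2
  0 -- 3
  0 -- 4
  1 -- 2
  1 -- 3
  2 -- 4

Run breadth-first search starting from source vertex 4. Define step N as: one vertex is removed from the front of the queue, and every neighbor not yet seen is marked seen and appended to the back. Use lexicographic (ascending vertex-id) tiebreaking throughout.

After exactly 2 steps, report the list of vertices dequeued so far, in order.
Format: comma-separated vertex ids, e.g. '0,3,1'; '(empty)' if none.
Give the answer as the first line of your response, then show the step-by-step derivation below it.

4,0

step 1: dequeue 4; queue=[0,2]; order=4
step 2: dequeue 0; queue=[2,3]; order=4,0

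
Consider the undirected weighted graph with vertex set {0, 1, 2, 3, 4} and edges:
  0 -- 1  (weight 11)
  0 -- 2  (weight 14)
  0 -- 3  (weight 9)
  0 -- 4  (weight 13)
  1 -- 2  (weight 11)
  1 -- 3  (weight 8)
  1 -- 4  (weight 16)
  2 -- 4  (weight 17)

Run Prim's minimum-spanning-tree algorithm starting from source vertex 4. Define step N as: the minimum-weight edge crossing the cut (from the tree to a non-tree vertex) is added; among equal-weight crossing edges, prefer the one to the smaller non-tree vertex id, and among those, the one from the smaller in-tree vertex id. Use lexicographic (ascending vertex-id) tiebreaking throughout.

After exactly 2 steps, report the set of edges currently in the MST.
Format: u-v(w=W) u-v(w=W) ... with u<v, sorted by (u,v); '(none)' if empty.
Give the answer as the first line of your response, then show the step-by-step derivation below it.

0-3(w=9) 0-4(w=13)

step 1: add edge 0-4 (w=13); MST = {0-4(w=13)}
step 2: add edge 0-3 (w=9); MST = {0-3(w=9) 0-4(w=13)}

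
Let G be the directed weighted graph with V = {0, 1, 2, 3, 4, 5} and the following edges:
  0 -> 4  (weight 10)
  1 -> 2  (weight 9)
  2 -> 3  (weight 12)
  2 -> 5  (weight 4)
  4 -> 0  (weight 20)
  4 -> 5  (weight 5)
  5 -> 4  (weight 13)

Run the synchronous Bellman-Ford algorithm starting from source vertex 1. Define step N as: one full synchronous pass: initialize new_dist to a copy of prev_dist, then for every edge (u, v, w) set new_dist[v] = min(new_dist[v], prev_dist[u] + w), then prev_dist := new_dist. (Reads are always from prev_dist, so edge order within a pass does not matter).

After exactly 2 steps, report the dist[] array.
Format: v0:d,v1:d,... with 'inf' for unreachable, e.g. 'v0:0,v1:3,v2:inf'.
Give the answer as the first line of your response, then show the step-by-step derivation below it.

v0:inf,v1:0,v2:9,v3:21,v4:inf,v5:13

step 1: dist = v0:inf,v1:0,v2:9,v3:inf,v4:inf,v5:inf
step 2: dist = v0:inf,v1:0,v2:9,v3:21,v4:inf,v5:13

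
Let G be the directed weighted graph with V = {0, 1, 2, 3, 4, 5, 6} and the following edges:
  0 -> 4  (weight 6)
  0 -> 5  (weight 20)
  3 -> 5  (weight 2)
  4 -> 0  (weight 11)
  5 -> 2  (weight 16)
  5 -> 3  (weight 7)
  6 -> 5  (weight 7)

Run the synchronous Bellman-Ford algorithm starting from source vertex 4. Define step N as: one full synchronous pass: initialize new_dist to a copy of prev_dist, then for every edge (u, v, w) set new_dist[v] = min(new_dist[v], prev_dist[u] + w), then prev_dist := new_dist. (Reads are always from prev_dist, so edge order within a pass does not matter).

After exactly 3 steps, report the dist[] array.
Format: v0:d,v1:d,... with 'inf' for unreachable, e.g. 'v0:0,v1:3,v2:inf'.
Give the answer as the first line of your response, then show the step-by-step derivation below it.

v0:11,v1:inf,v2:47,v3:38,v4:0,v5:31,v6:inf

step 1: dist = v0:11,v1:inf,v2:inf,v3:inf,v4:0,v5:inf,v6:inf
step 2: dist = v0:11,v1:inf,v2:inf,v3:inf,v4:0,v5:31,v6:inf
step 3: dist = v0:11,v1:inf,v2:47,v3:38,v4:0,v5:31,v6:inf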